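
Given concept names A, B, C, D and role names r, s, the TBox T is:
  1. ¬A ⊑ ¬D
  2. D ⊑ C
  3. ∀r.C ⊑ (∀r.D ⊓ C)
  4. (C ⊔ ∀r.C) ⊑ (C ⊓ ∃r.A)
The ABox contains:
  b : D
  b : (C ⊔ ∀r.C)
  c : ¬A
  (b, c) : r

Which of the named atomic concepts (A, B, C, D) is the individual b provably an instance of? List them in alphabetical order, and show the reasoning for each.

{A, C, D}

1. b : A?  L(b) = {D, (C ⊔ ∀r.C)} ∪ {¬A}
   clash {D, ¬D} at b — b ∈ A
2. b : B?  L(b) = {D, (C ⊔ ∀r.C)} ∪ {¬B}
   apply at b: D⊑C; (C ⊔ ∀r.C)⊑(C ⊓ ∃r.A)
   open: L(b) ⊇ {A, C, D, ¬B, ∃r.A, …} (+ ∃-successors) — b ∉ B possible
3. b : C?  L(b) = {D, (C ⊔ ∀r.C)} ∪ {¬C}
   clash {D, ¬D} at b — b ∈ C
4. b : D?  L(b) = {D, (C ⊔ ∀r.C)} ∪ {¬D}
   clash {D, ¬D} at b — b ∈ D
5. Entailed for b: {A, C, D}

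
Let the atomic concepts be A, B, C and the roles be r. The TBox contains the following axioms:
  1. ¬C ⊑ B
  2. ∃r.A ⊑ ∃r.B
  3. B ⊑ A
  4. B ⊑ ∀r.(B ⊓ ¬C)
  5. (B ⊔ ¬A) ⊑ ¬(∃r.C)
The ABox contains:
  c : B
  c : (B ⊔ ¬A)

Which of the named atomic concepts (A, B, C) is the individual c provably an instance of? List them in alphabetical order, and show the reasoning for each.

{A, B}

1. c : A?  L(c) = {B, (B ⊔ ¬A)} ∪ {¬A}
   clash {A, ¬A} at c — c ∈ A
2. c : B?  L(c) = {B, (B ⊔ ¬A)} ∪ {¬B}
   clash {B, ¬B} at c — c ∈ B
3. c : C?  L(c) = {B, (B ⊔ ¬A)} ∪ {¬C}
   apply at c: B⊑A; B⊑∀r.(B ⊓ ¬C); (B ⊔ ¬A)⊑¬(∃r.C)
   open: L(c) ⊇ {A, B, ¬C, ∀r.(B ⊓ ¬C), ∀r.¬A, …} — c ∉ C possible
4. Entailed for c: {A, B}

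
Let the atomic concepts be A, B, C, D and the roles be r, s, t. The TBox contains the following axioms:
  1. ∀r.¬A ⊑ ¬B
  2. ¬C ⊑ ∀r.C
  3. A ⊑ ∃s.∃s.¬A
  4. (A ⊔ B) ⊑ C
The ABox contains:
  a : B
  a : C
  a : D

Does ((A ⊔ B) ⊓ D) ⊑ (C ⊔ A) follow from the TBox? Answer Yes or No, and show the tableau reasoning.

1. ((A ⊔ B) ⊓ D) ⊑ (C ⊔ A)  ⇔  (((A ⊔ B) ⊓ D) ⊓ (¬C ⊓ ¬A)) unsat w.r.t. T
   all branches close; clash {B, ¬B} at x₀
2. Hence ((A ⊔ B) ⊓ D) ⊑ (C ⊔ A): entailed.

Yes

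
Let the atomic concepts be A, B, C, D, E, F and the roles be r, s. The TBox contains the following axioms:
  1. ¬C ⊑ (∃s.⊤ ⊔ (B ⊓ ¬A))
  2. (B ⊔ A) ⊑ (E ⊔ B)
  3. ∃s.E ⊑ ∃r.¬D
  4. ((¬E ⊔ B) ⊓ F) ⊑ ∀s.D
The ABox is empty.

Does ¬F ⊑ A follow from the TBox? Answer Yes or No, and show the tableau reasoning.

No

1. ¬F ⊑ A  ⇔  (¬F ⊓ ¬A) unsat w.r.t. T
   open: L(x₀) ⊇ {C, ¬A, ¬B, ¬F, ∀s.¬E}
2. Hence ¬F ⊑ A: not entailed.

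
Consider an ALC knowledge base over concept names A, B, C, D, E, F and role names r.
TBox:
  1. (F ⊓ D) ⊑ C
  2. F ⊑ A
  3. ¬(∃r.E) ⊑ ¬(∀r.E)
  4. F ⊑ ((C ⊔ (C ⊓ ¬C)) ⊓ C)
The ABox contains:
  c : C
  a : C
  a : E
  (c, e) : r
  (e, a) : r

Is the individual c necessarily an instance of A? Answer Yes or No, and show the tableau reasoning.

1. c : A?  L(c) = {C} ∪ {¬A}
   open: L(c) ⊇ {C, ¬A, ¬F, ∃r.E} (+ ∃-successors) — c ∉ A possible
2. Hence c : A: not entailed.

No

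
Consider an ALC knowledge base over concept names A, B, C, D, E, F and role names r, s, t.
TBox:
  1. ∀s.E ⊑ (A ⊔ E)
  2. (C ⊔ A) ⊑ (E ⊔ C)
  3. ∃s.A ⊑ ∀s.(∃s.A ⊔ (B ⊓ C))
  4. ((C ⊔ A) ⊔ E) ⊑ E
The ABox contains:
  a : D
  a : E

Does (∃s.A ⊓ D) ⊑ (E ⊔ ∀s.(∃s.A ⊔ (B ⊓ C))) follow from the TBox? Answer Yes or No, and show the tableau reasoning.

Yes

1. (∃s.A ⊓ D) ⊑ (E ⊔ ∀s.(∃s.A ⊔ (B ⊓ C)))  ⇔  ((∃s.A ⊓ D) ⊓ (¬E ⊓ ∃s.(∀s.¬A ⊓ (¬B ⊔ ¬C)))) unsat w.r.t. T
   all branches close; clash {E, ¬E} at x₀
2. Hence (∃s.A ⊓ D) ⊑ (E ⊔ ∀s.(∃s.A ⊔ (B ⊓ C))): entailed.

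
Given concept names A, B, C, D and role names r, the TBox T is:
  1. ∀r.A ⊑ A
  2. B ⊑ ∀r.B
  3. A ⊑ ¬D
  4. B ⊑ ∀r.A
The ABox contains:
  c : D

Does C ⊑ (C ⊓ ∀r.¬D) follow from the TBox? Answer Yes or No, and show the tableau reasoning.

No

1. C ⊑ (C ⊓ ∀r.¬D)  ⇔  (C ⊓ (¬C ⊔ ∃r.D)) unsat w.r.t. T
   open: L(x₀) ⊇ {C, ¬A, ¬B, ∃r.D, ∃r.¬A} (+ ∃-successors)
2. Hence C ⊑ (C ⊓ ∀r.¬D): not entailed.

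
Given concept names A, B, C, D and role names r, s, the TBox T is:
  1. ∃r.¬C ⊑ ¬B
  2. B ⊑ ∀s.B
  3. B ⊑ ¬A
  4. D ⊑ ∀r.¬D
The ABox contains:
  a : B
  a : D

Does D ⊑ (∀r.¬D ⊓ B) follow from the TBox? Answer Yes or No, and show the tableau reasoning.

1. D ⊑ (∀r.¬D ⊓ B)  ⇔  (D ⊓ (∃r.D ⊔ ¬B)) unsat w.r.t. T
   apply at x₀: D⊑∀r.¬D
   open: L(x₀) ⊇ {D, ¬B, ∀r.¬D}
2. Hence D ⊑ (∀r.¬D ⊓ B): not entailed.

No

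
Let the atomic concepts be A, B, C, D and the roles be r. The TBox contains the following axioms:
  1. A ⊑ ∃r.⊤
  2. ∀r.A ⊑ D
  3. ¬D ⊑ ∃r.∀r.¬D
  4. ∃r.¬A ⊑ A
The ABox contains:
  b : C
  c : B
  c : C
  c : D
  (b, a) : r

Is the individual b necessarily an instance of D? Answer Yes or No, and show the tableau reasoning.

No

1. b : D?  L(b) = {C} ∪ {¬D}
   apply at b: ¬D⊑∃r.∀r.¬D
   open: L(b) ⊇ {A, C, ¬D, ∃r.¬A, ∃r.∀r.¬D, …} (+ ∃-successors) — b ∉ D possible
2. Hence b : D: not entailed.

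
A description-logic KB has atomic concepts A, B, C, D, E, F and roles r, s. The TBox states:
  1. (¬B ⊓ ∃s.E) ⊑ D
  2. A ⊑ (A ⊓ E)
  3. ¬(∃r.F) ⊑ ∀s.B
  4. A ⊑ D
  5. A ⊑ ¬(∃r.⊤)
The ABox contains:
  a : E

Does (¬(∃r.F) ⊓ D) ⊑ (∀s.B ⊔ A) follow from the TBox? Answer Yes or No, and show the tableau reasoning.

Yes

1. (¬(∃r.F) ⊓ D) ⊑ (∀s.B ⊔ A)  ⇔  ((∀r.¬F ⊓ D) ⊓ (∃s.¬B ⊓ ¬A)) unsat w.r.t. T
   all branches close; clash {B, ¬B} at an ∃-successor
2. Hence (¬(∃r.F) ⊓ D) ⊑ (∀s.B ⊔ A): entailed.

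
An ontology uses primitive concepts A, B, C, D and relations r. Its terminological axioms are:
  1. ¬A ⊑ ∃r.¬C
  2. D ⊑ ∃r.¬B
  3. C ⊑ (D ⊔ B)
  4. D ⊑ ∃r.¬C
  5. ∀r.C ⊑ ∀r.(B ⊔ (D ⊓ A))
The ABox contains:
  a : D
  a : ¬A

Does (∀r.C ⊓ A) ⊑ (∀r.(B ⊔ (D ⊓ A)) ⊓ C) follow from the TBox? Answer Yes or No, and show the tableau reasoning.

No

1. (∀r.C ⊓ A) ⊑ (∀r.(B ⊔ (D ⊓ A)) ⊓ C)  ⇔  ((∀r.C ⊓ A) ⊓ (∃r.(¬B ⊓ (¬D ⊔ ¬A)) ⊔ ¬C)) unsat w.r.t. T
   apply at x₀: ∀r.C⊑∀r.(B ⊔ (D ⊓ A))
   open: L(x₀) ⊇ {A, ¬C, ¬D, ∀r.(B ⊔ (D ⊓ A)), ∀r.C}
2. Hence (∀r.C ⊓ A) ⊑ (∀r.(B ⊔ (D ⊓ A)) ⊓ C): not entailed.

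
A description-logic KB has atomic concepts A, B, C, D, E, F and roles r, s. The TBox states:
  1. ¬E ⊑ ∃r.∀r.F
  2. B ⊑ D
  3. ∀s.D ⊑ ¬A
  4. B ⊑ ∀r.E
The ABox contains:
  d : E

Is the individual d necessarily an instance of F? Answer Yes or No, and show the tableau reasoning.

1. d : F?  L(d) = {E} ∪ {¬F}
   open: L(d) ⊇ {E, ¬B, ¬F, ∃s.¬D} (+ ∃-successors) — d ∉ F possible
2. Hence d : F: not entailed.

No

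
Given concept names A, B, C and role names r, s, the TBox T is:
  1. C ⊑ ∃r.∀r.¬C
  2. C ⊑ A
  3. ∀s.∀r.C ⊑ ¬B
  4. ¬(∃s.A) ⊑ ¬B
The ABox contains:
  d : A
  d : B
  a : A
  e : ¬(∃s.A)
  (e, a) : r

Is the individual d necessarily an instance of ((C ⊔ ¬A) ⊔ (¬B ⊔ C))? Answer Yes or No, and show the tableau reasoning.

No

1. d : ((C ⊔ ¬A) ⊔ (¬B ⊔ C))?  L(d) = {A, B} ∪ {((¬C ⊓ A) ⊓ (B ⊓ ¬C))}
   open: L(d) ⊇ {A, B, ¬C, ∃s.A, ∃s.∃r.¬C} (+ ∃-successors) — d ∉ ((C ⊔ ¬A) ⊔ (¬B ⊔ C)) possible
2. Hence d : ((C ⊔ ¬A) ⊔ (¬B ⊔ C)): not entailed.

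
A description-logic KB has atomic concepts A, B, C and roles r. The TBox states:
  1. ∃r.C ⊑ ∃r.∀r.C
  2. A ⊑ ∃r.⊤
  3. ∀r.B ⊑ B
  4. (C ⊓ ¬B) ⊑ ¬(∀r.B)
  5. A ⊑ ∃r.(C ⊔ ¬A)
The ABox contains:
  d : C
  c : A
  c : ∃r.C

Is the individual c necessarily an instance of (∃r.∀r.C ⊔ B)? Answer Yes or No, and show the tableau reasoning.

1. c : (∃r.∀r.C ⊔ B)?  L(c) = {A, ∃r.C} ∪ {(∀r.∃r.¬C ⊓ ¬B)}
   clash {C, ¬C} at an ∃-successor — c ∈ (∃r.∀r.C ⊔ B)
2. Hence c : (∃r.∀r.C ⊔ B): entailed.

Yes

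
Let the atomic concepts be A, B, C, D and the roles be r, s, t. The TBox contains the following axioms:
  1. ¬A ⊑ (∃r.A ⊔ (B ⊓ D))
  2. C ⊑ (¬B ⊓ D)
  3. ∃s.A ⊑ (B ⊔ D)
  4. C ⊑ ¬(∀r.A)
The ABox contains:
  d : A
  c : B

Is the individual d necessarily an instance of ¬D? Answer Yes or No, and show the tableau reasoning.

No

1. d : ¬D?  L(d) = {A} ∪ {D}
   open: L(d) ⊇ {A, D, ¬C, ∀s.¬A} — d ∉ ¬D possible
2. Hence d : ¬D: not entailed.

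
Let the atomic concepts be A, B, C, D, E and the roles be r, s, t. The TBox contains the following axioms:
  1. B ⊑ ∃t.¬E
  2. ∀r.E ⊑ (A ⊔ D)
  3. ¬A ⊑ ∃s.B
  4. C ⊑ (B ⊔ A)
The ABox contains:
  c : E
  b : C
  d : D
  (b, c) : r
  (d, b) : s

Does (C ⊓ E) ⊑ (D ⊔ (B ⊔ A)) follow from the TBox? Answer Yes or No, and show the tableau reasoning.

Yes

1. (C ⊓ E) ⊑ (D ⊔ (B ⊔ A))  ⇔  ((C ⊓ E) ⊓ (¬D ⊓ (¬B ⊓ ¬A))) unsat w.r.t. T
   all branches close; clash {A, ¬A} at x₀
2. Hence (C ⊓ E) ⊑ (D ⊔ (B ⊔ A)): entailed.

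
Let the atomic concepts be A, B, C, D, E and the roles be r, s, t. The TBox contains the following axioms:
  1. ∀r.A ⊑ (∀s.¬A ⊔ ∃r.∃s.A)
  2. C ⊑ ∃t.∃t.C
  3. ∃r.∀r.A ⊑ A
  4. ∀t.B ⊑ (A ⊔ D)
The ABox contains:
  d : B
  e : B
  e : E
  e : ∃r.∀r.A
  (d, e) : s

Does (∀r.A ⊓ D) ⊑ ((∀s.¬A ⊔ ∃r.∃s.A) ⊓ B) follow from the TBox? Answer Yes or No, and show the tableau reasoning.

1. (∀r.A ⊓ D) ⊑ ((∀s.¬A ⊔ ∃r.∃s.A) ⊓ B)  ⇔  ((∀r.A ⊓ D) ⊓ ((∃s.A ⊓ ∀r.∀s.¬A) ⊔ ¬B)) unsat w.r.t. T
   apply at x₀: ∀r.A⊑(∀s.¬A ⊔ ∃r.∃s.A)
   open: L(x₀) ⊇ {D, ¬B, ¬C, ∀r.A, ∀r.∃r.¬A, …} (+ ∃-successors)
2. Hence (∀r.A ⊓ D) ⊑ ((∀s.¬A ⊔ ∃r.∃s.A) ⊓ B): not entailed.

No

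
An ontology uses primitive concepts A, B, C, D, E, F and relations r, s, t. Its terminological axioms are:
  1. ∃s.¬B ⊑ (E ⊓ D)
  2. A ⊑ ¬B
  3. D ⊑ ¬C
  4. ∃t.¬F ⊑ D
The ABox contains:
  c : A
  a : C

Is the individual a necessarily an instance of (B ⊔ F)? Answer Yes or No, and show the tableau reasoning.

No

1. a : (B ⊔ F)?  L(a) = {C} ∪ {(¬B ⊓ ¬F)}
   open: L(a) ⊇ {C, ¬B, ¬D, ¬F, ∀s.B, …} — a ∉ (B ⊔ F) possible
2. Hence a : (B ⊔ F): not entailed.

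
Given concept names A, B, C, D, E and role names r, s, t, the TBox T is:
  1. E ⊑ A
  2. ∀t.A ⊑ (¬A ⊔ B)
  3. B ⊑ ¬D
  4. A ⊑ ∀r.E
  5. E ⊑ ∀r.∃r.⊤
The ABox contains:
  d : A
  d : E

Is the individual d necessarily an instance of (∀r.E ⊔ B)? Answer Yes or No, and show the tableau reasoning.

1. d : (∀r.E ⊔ B)?  L(d) = {A, E} ∪ {(∃r.¬E ⊓ ¬B)}
   clash {B, ¬B} at d — d ∈ (∀r.E ⊔ B)
2. Hence d : (∀r.E ⊔ B): entailed.

Yes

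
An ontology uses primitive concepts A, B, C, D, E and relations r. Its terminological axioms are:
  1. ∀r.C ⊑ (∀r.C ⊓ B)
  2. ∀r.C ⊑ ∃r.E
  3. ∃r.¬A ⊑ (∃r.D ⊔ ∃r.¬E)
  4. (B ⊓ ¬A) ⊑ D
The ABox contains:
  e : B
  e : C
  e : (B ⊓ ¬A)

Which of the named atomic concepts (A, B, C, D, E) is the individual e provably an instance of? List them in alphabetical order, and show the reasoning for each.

1. e : A?  L(e) = {B, C, (B ⊓ ¬A)} ∪ {¬A}
   apply at e: (B ⊓ ¬A)⊑D
   open: L(e) ⊇ {B, C, D, ¬A, ∀r.A, …} (+ ∃-successors) — e ∉ A possible
2. e : B?  L(e) = {B, C, (B ⊓ ¬A)} ∪ {¬B}
   clash {B, ¬B} at e — e ∈ B
3. e : C?  L(e) = {B, C, (B ⊓ ¬A)} ∪ {¬C}
   clash {C, ¬C} at e — e ∈ C
4. e : D?  L(e) = {B, C, (B ⊓ ¬A)} ∪ {¬D}
   clash {D, ¬D} at e — e ∈ D
5. e : E?  L(e) = {B, C, (B ⊓ ¬A)} ∪ {¬E}
   apply at e: (B ⊓ ¬A)⊑D
   open: L(e) ⊇ {B, C, D, ¬A, ¬E, …} (+ ∃-successors) — e ∉ E possible
6. Entailed for e: {B, C, D}

{B, C, D}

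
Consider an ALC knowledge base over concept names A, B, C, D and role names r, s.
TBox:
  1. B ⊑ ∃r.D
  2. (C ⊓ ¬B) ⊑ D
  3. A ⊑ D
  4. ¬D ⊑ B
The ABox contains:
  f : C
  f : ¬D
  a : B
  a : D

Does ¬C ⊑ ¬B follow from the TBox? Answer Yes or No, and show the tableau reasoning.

1. ¬C ⊑ ¬B  ⇔  (¬C ⊓ B) unsat w.r.t. T
   apply at x₀: B⊑∃r.D
   open: L(x₀) ⊇ {B, ¬A, ¬C, ∃r.D} (+ ∃-successors)
2. Hence ¬C ⊑ ¬B: not entailed.

No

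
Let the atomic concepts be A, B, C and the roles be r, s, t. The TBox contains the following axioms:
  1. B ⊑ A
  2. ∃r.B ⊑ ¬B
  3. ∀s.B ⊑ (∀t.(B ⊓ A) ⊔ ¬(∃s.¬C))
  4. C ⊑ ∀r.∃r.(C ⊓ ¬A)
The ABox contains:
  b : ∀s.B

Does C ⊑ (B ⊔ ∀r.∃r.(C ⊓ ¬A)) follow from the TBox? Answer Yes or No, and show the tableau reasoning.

Yes

1. C ⊑ (B ⊔ ∀r.∃r.(C ⊓ ¬A))  ⇔  (C ⊓ (¬B ⊓ ∃r.∀r.(¬C ⊔ A))) unsat w.r.t. T
   all branches close; clash {A, ¬A} at an ∃-successor
2. Hence C ⊑ (B ⊔ ∀r.∃r.(C ⊓ ¬A)): entailed.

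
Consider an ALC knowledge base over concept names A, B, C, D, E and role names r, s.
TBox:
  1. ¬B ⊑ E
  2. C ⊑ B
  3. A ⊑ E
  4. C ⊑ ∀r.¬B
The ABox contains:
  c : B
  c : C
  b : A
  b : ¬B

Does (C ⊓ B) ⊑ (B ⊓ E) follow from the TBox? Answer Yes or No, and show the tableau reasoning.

1. (C ⊓ B) ⊑ (B ⊓ E)  ⇔  ((C ⊓ B) ⊓ (¬B ⊔ ¬E)) unsat w.r.t. T
   apply at x₀: C⊑∀r.¬B
   open: L(x₀) ⊇ {B, C, ¬A, ¬E, ∀r.¬B}
2. Hence (C ⊓ B) ⊑ (B ⊓ E): not entailed.

No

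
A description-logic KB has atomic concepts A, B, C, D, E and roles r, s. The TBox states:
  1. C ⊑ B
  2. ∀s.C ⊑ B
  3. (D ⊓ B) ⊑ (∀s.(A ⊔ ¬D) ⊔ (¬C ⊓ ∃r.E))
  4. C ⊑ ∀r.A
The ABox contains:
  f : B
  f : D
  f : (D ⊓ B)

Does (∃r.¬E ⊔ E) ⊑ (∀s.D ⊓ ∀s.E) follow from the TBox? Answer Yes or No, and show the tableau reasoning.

No

1. (∃r.¬E ⊔ E) ⊑ (∀s.D ⊓ ∀s.E)  ⇔  ((∃r.¬E ⊔ E) ⊓ (∃s.¬D ⊔ ∃s.¬E)) unsat w.r.t. T
   open: L(x₀) ⊇ {¬C, ¬D, ∃r.¬E, ∃s.¬C, ∃s.¬D} (+ ∃-successors)
2. Hence (∃r.¬E ⊔ E) ⊑ (∀s.D ⊓ ∀s.E): not entailed.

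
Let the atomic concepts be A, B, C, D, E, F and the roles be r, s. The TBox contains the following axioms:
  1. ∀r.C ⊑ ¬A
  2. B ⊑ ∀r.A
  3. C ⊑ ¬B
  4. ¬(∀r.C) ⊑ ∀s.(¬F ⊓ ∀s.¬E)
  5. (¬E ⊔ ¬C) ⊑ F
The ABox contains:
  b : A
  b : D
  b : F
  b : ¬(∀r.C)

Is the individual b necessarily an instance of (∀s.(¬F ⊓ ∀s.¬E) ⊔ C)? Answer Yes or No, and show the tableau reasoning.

1. b : (∀s.(¬F ⊓ ∀s.¬E) ⊔ C)?  L(b) = {A, D, F, ¬(∀r.C)} ∪ {(∃s.(F ⊔ ∃s.E) ⊓ ¬C)}
   clash {F, ¬F} at an ∃-successor — b ∈ (∀s.(¬F ⊓ ∀s.¬E) ⊔ C)
2. Hence b : (∀s.(¬F ⊓ ∀s.¬E) ⊔ C): entailed.

Yes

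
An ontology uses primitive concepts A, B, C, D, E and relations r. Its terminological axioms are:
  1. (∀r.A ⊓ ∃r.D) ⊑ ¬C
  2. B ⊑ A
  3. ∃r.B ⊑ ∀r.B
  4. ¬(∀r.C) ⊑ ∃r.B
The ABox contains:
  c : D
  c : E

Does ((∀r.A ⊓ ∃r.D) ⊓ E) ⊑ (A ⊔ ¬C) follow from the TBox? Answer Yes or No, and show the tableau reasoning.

Yes

1. ((∀r.A ⊓ ∃r.D) ⊓ E) ⊑ (A ⊔ ¬C)  ⇔  (((∀r.A ⊓ ∃r.D) ⊓ E) ⊓ (¬A ⊓ C)) unsat w.r.t. T
   all branches close; clash {A, ¬A} at x₀
2. Hence ((∀r.A ⊓ ∃r.D) ⊓ E) ⊑ (A ⊔ ¬C): entailed.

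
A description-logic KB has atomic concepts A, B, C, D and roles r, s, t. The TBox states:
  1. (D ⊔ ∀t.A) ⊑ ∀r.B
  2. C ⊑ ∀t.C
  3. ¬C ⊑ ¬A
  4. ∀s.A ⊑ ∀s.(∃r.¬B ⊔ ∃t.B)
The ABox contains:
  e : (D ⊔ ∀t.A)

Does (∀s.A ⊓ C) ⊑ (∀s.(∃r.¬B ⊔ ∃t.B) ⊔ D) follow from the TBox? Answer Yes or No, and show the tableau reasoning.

Yes

1. (∀s.A ⊓ C) ⊑ (∀s.(∃r.¬B ⊔ ∃t.B) ⊔ D)  ⇔  ((∀s.A ⊓ C) ⊓ (∃s.(∀r.B ⊓ ∀t.¬B) ⊓ ¬D)) unsat w.r.t. T
   all branches close; clash {A, ¬A} at an ∃-successor
2. Hence (∀s.A ⊓ C) ⊑ (∀s.(∃r.¬B ⊔ ∃t.B) ⊔ D): entailed.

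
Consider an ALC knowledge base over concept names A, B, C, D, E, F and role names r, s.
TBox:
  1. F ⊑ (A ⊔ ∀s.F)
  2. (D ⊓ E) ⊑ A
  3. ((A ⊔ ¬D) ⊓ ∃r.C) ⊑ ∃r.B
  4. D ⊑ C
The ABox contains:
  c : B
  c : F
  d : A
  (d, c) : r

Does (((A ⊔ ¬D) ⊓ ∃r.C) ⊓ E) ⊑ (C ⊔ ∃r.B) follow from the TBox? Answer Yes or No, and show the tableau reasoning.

Yes

1. (((A ⊔ ¬D) ⊓ ∃r.C) ⊓ E) ⊑ (C ⊔ ∃r.B)  ⇔  ((((A ⊔ ¬D) ⊓ ∃r.C) ⊓ E) ⊓ (¬C ⊓ ∀r.¬B)) unsat w.r.t. T
   all branches close; clash {B, ¬B} at an ∃-successor
2. Hence (((A ⊔ ¬D) ⊓ ∃r.C) ⊓ E) ⊑ (C ⊔ ∃r.B): entailed.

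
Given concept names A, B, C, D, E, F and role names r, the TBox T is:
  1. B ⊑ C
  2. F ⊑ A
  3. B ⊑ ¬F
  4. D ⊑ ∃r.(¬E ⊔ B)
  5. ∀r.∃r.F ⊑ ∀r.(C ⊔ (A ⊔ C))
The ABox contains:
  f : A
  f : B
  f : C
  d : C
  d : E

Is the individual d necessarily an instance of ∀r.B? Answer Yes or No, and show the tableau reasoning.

No

1. d : ∀r.B?  L(d) = {C, E} ∪ {∃r.¬B}
   open: L(d) ⊇ {C, E, ¬B, ¬D, ¬F, …} (+ ∃-successors) — d ∉ ∀r.B possible
2. Hence d : ∀r.B: not entailed.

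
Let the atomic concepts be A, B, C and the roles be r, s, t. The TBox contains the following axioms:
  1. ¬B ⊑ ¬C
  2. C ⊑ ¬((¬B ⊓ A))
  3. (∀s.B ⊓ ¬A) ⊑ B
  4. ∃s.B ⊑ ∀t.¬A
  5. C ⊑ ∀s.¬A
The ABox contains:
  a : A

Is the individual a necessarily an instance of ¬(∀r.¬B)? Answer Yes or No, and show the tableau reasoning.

1. a : ¬(∀r.¬B)?  L(a) = {A} ∪ {∀r.¬B}
   open: L(a) ⊇ {A, B, ¬C, ∀r.¬B, ∀s.¬B} — a ∉ ¬(∀r.¬B) possible
2. Hence a : ¬(∀r.¬B): not entailed.

No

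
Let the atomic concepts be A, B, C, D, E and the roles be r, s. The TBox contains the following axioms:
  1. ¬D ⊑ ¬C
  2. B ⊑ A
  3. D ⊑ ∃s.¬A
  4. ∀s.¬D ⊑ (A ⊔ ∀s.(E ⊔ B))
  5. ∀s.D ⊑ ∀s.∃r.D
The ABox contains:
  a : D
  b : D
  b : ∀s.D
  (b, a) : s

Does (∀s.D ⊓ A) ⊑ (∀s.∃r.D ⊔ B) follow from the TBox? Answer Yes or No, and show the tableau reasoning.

Yes

1. (∀s.D ⊓ A) ⊑ (∀s.∃r.D ⊔ B)  ⇔  ((∀s.D ⊓ A) ⊓ (∃s.∀r.¬D ⊓ ¬B)) unsat w.r.t. T
   all branches close; clash {D, ¬D} at an ∃-successor
2. Hence (∀s.D ⊓ A) ⊑ (∀s.∃r.D ⊔ B): entailed.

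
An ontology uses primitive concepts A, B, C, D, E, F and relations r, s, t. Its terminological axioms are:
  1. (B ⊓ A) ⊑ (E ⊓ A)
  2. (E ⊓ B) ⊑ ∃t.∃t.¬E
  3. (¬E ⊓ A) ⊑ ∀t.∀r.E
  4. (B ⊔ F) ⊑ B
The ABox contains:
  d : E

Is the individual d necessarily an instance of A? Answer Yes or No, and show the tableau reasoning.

No

1. d : A?  L(d) = {E} ∪ {¬A}
   open: L(d) ⊇ {E, ¬A, ¬B, ¬F} — d ∉ A possible
2. Hence d : A: not entailed.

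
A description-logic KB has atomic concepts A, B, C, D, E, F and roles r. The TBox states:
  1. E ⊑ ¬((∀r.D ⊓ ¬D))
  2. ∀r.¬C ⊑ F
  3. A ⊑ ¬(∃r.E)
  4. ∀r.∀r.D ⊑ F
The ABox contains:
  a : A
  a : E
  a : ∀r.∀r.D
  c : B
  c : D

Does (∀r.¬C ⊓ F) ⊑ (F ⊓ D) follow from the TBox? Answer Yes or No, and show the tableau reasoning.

1. (∀r.¬C ⊓ F) ⊑ (F ⊓ D)  ⇔  ((∀r.¬C ⊓ F) ⊓ (¬F ⊔ ¬D)) unsat w.r.t. T
   open: L(x₀) ⊇ {F, ¬A, ¬D, ¬E, ∀r.¬C}
2. Hence (∀r.¬C ⊓ F) ⊑ (F ⊓ D): not entailed.

No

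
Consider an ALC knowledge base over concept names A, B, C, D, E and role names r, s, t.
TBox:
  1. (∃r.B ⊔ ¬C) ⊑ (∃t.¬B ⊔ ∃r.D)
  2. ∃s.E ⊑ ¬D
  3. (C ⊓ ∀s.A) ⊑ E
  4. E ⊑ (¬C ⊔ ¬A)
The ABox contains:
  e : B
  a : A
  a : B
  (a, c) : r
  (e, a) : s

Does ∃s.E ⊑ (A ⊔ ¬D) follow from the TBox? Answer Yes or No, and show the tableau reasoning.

Yes

1. ∃s.E ⊑ (A ⊔ ¬D)  ⇔  (∃s.E ⊓ (¬A ⊓ D)) unsat w.r.t. T
   all branches close; clash {D, ¬D} at x₀
2. Hence ∃s.E ⊑ (A ⊔ ¬D): entailed.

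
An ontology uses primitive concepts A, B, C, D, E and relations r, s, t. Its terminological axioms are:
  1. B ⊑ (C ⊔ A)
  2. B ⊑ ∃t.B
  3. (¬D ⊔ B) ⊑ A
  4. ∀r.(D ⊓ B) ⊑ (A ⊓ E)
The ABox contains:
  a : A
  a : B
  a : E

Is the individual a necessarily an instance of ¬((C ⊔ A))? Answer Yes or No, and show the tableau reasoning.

1. a : ¬((C ⊔ A))?  L(a) = {A, B, E} ∪ {(C ⊔ A)}
   apply at a: B⊑∃t.B
   open: L(a) ⊇ {A, B, E, ∃r.(¬D ⊔ ¬B), ∃t.B} (+ ∃-successors) — a ∉ ¬((C ⊔ A)) possible
2. Hence a : ¬((C ⊔ A)): not entailed.

No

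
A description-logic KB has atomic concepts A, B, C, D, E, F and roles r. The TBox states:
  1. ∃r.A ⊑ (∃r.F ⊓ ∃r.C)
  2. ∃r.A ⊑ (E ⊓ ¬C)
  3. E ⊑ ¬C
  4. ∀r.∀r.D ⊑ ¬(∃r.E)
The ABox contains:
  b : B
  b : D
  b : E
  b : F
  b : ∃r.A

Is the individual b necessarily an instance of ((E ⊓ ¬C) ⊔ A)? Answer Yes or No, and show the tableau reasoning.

1. b : ((E ⊓ ¬C) ⊔ A)?  L(b) = {B, D, E, F, ∃r.A} ∪ {((¬E ⊔ C) ⊓ ¬A)}
   clash {C, ¬C} at b — b ∈ ((E ⊓ ¬C) ⊔ A)
2. Hence b : ((E ⊓ ¬C) ⊔ A): entailed.

Yes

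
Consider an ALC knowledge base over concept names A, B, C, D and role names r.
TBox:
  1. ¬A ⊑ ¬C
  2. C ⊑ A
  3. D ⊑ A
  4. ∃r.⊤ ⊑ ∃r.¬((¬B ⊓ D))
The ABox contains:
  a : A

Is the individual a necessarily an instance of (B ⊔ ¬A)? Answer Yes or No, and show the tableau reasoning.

No

1. a : (B ⊔ ¬A)?  L(a) = {A} ∪ {(¬B ⊓ A)}
   open: L(a) ⊇ {A, ¬B, ∀r.⊥} — a ∉ (B ⊔ ¬A) possible
2. Hence a : (B ⊔ ¬A): not entailed.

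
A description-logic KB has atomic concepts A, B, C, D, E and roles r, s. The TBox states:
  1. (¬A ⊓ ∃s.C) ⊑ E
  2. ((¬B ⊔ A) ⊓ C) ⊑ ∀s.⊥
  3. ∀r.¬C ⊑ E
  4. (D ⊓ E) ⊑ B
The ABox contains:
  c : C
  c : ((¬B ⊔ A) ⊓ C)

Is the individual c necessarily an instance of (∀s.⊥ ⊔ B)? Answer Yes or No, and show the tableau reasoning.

1. c : (∀s.⊥ ⊔ B)?  L(c) = {C, ((¬B ⊔ A) ⊓ C)} ∪ {(∃s.⊤ ⊓ ¬B)}
   clash {B, ¬B} at c — c ∈ (∀s.⊥ ⊔ B)
2. Hence c : (∀s.⊥ ⊔ B): entailed.

Yes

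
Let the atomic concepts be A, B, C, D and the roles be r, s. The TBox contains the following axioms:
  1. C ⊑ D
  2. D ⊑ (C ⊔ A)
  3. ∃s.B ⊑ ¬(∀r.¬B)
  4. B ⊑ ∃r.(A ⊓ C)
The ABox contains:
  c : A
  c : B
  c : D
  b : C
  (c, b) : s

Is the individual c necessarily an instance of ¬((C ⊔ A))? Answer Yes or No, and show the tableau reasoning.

1. c : ¬((C ⊔ A))?  L(c) = {A, B, D} ∪ {(C ⊔ A)}
   apply at c: B⊑∃r.(A ⊓ C)
   open: L(c) ⊇ {A, B, D, ∀s.¬B, ∃r.(A ⊓ C)} (+ ∃-successors) — c ∉ ¬((C ⊔ A)) possible
2. Hence c : ¬((C ⊔ A)): not entailed.

No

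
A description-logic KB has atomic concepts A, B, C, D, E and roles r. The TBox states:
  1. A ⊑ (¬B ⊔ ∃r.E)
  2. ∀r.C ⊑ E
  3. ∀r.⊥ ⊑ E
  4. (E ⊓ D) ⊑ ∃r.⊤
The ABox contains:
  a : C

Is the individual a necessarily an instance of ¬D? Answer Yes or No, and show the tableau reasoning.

No

1. a : ¬D?  L(a) = {C} ∪ {D}
   open: L(a) ⊇ {C, D, ¬A, ∃r.¬C, ∃r.⊤} (+ ∃-successors) — a ∉ ¬D possible
2. Hence a : ¬D: not entailed.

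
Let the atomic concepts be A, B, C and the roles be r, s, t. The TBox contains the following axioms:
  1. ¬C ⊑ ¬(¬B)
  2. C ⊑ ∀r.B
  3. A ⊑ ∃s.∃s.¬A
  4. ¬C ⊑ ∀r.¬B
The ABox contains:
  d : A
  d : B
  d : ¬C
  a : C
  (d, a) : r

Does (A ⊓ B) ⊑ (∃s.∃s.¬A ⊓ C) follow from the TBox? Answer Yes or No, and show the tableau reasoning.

1. (A ⊓ B) ⊑ (∃s.∃s.¬A ⊓ C)  ⇔  ((A ⊓ B) ⊓ (∀s.∀s.A ⊔ ¬C)) unsat w.r.t. T
   apply at x₀: A⊑∃s.∃s.¬A
   open: L(x₀) ⊇ {A, B, ¬C, ∀r.¬B, ∃s.∃s.¬A} (+ ∃-successors)
2. Hence (A ⊓ B) ⊑ (∃s.∃s.¬A ⊓ C): not entailed.

No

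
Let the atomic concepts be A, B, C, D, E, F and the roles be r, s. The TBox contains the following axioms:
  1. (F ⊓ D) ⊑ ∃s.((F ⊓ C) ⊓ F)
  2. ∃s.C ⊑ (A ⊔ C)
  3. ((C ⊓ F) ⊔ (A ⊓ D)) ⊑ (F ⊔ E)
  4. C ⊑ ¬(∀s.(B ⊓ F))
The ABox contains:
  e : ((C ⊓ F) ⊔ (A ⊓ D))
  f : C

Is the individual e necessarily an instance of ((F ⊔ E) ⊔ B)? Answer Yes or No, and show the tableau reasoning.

Yes

1. e : ((F ⊔ E) ⊔ B)?  L(e) = {((C ⊓ F) ⊔ (A ⊓ D))} ∪ {((¬F ⊓ ¬E) ⊓ ¬B)}
   clash {E, ¬E} at e — e ∈ ((F ⊔ E) ⊔ B)
2. Hence e : ((F ⊔ E) ⊔ B): entailed.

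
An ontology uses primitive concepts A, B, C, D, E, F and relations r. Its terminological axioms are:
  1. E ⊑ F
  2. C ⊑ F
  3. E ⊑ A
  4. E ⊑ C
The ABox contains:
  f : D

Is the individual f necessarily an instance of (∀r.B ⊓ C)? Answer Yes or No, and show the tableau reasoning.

No

1. f : (∀r.B ⊓ C)?  L(f) = {D} ∪ {(∃r.¬B ⊔ ¬C)}
   open: L(f) ⊇ {D, ¬C, ¬E} — f ∉ (∀r.B ⊓ C) possible
2. Hence f : (∀r.B ⊓ C): not entailed.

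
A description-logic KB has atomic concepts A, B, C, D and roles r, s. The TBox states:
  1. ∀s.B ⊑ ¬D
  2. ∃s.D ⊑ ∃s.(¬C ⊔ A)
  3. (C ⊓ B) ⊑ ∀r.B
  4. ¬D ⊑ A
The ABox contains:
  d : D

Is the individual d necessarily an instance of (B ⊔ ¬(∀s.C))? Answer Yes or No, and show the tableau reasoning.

No

1. d : (B ⊔ ¬(∀s.C))?  L(d) = {D} ∪ {(¬B ⊓ ∀s.C)}
   open: L(d) ⊇ {D, ¬B, ∀s.C, ∀s.¬D, ∃s.¬B} (+ ∃-successors) — d ∉ (B ⊔ ¬(∀s.C)) possible
2. Hence d : (B ⊔ ¬(∀s.C)): not entailed.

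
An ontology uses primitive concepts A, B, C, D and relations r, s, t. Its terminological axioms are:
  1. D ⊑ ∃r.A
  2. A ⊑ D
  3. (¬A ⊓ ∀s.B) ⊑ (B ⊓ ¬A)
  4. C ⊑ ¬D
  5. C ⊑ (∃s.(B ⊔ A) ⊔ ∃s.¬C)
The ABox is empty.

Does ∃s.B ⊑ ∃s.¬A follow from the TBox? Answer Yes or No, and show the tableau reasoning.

No

1. ∃s.B ⊑ ∃s.¬A  ⇔  (∃s.B ⊓ ∀s.A) unsat w.r.t. T
   open: L(x₀) ⊇ {¬A, ¬C, ¬D, ∀s.A, ∃s.B, …} (+ ∃-successors)
2. Hence ∃s.B ⊑ ∃s.¬A: not entailed.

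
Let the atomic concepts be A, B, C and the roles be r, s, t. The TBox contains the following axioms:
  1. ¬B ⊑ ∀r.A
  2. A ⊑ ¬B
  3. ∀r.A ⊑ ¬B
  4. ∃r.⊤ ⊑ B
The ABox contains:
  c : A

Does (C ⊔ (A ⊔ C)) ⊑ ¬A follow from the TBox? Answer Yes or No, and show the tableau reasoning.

1. (C ⊔ (A ⊔ C)) ⊑ ¬A  ⇔  ((C ⊔ (A ⊔ C)) ⊓ A) unsat w.r.t. T
   apply at x₀: A⊑¬B
   open: L(x₀) ⊇ {A, C, ¬B, ∀r.A, ∀r.⊥}
2. Hence (C ⊔ (A ⊔ C)) ⊑ ¬A: not entailed.

No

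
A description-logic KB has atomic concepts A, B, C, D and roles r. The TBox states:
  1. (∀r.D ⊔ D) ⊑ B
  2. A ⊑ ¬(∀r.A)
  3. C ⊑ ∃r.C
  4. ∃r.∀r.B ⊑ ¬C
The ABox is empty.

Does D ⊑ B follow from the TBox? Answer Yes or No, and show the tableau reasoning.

1. D ⊑ B  ⇔  (D ⊓ ¬B) unsat w.r.t. T
   all branches close; clash {B, ¬B} at x₀
2. Hence D ⊑ B: entailed.

Yes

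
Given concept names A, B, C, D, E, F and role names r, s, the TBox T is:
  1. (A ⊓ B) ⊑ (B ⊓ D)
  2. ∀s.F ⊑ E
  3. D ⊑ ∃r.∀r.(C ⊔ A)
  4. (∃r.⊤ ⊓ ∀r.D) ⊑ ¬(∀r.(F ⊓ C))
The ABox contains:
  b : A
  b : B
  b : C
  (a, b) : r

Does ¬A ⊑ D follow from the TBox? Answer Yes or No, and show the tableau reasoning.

No

1. ¬A ⊑ D  ⇔  (¬A ⊓ ¬D) unsat w.r.t. T
   open: L(x₀) ⊇ {¬A, ¬D, ∀r.⊥, ∃s.¬F} (+ ∃-successors)
2. Hence ¬A ⊑ D: not entailed.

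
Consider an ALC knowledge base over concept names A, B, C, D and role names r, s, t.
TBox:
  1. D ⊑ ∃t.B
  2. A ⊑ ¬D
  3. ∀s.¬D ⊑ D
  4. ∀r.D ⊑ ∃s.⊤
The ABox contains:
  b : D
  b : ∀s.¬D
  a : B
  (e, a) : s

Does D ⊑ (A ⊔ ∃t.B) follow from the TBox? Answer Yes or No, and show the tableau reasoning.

Yes

1. D ⊑ (A ⊔ ∃t.B)  ⇔  (D ⊓ (¬A ⊓ ∀t.¬B)) unsat w.r.t. T
   all branches close; clash {B, ¬B} at an ∃-successor
2. Hence D ⊑ (A ⊔ ∃t.B): entailed.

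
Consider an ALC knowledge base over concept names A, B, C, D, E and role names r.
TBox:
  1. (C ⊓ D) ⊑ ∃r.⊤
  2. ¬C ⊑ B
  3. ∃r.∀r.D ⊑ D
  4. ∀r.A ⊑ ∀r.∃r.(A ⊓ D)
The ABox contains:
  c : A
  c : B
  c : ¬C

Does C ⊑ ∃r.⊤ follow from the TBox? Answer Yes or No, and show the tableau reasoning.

No

1. C ⊑ ∃r.⊤  ⇔  (C ⊓ ∀r.⊥) unsat w.r.t. T
   open: L(x₀) ⊇ {C, ¬D, ∀r.∃r.(A ⊓ D), ∀r.∃r.¬D, ∀r.⊥}
2. Hence C ⊑ ∃r.⊤: not entailed.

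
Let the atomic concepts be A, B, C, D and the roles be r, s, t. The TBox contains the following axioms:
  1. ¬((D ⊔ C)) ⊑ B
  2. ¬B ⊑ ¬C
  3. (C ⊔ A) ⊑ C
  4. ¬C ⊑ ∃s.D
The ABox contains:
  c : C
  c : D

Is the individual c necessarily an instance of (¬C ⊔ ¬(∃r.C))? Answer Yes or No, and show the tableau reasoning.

1. c : (¬C ⊔ ¬(∃r.C))?  L(c) = {C, D} ∪ {(C ⊓ ∃r.C)}
   open: L(c) ⊇ {B, C, D, ∃r.C} (+ ∃-successors) — c ∉ (¬C ⊔ ¬(∃r.C)) possible
2. Hence c : (¬C ⊔ ¬(∃r.C)): not entailed.

No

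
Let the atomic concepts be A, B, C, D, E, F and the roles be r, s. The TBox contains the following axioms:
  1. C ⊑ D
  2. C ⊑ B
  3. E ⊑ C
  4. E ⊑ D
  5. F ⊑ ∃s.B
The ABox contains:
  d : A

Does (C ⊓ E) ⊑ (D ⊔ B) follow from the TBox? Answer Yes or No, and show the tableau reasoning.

1. (C ⊓ E) ⊑ (D ⊔ B)  ⇔  ((C ⊓ E) ⊓ (¬D ⊓ ¬B)) unsat w.r.t. T
   all branches close; clash {B, ¬B} at x₀
2. Hence (C ⊓ E) ⊑ (D ⊔ B): entailed.

Yes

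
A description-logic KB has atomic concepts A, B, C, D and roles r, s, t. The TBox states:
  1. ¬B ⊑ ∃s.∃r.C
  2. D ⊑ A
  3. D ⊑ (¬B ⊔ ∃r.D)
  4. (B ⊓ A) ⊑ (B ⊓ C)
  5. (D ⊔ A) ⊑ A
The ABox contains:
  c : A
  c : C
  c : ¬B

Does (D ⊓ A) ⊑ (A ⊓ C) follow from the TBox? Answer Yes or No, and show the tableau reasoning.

1. (D ⊓ A) ⊑ (A ⊓ C)  ⇔  ((D ⊓ A) ⊓ (¬A ⊔ ¬C)) unsat w.r.t. T
   apply at x₀: D⊑(¬B ⊔ ∃r.D)
   open: L(x₀) ⊇ {A, D, ¬B, ¬C, ∃s.∃r.C} (+ ∃-successors)
2. Hence (D ⊓ A) ⊑ (A ⊓ C): not entailed.

No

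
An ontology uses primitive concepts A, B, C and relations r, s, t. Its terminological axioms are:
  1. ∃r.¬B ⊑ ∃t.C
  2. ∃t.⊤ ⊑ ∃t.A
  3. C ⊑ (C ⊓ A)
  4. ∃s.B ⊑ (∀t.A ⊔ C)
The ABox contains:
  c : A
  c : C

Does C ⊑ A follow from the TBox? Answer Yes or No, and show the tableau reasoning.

Yes

1. C ⊑ A  ⇔  (C ⊓ ¬A) unsat w.r.t. T
   all branches close; clash {A, ¬A} at x₀
2. Hence C ⊑ A: entailed.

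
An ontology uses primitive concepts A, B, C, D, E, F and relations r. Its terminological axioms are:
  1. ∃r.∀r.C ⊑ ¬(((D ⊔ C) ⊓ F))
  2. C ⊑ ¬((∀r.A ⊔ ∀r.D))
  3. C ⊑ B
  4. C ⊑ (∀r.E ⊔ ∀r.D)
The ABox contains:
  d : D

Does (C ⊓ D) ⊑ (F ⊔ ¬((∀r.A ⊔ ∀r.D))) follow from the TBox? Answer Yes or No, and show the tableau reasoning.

1. (C ⊓ D) ⊑ (F ⊔ ¬((∀r.A ⊔ ∀r.D)))  ⇔  ((C ⊓ D) ⊓ (¬F ⊓ (∀r.A ⊔ ∀r.D))) unsat w.r.t. T
   all branches close; clash {D, ¬D} at an ∃-successor
2. Hence (C ⊓ D) ⊑ (F ⊔ ¬((∀r.A ⊔ ∀r.D))): entailed.

Yes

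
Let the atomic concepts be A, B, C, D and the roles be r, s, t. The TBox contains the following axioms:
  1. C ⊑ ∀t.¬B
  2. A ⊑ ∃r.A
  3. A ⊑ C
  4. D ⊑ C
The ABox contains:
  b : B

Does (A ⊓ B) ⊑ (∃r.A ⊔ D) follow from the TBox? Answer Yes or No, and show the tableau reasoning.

Yes

1. (A ⊓ B) ⊑ (∃r.A ⊔ D)  ⇔  ((A ⊓ B) ⊓ (∀r.¬A ⊓ ¬D)) unsat w.r.t. T
   all branches close; clash {A, ¬A} at an ∃-successor
2. Hence (A ⊓ B) ⊑ (∃r.A ⊔ D): entailed.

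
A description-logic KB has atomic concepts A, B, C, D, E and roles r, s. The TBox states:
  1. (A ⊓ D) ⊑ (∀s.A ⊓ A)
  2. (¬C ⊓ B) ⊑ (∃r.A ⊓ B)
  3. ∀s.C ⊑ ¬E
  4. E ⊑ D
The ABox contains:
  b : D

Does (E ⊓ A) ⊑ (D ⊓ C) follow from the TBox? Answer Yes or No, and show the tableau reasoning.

No

1. (E ⊓ A) ⊑ (D ⊓ C)  ⇔  ((E ⊓ A) ⊓ (¬D ⊔ ¬C)) unsat w.r.t. T
   apply at x₀: E⊑D
   open: L(x₀) ⊇ {A, D, E, ¬B, ¬C, …} (+ ∃-successors)
2. Hence (E ⊓ A) ⊑ (D ⊓ C): not entailed.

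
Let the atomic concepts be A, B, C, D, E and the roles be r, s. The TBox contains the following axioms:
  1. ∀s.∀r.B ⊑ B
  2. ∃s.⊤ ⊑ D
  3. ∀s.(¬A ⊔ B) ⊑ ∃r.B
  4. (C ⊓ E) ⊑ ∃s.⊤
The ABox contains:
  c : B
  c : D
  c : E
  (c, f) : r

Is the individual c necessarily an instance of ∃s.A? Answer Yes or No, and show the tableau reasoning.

No

1. c : ∃s.A?  L(c) = {B, D, E} ∪ {∀s.¬A}
   open: L(c) ⊇ {B, D, E, ¬C, ∀s.¬A, …} (+ ∃-successors) — c ∉ ∃s.A possible
2. Hence c : ∃s.A: not entailed.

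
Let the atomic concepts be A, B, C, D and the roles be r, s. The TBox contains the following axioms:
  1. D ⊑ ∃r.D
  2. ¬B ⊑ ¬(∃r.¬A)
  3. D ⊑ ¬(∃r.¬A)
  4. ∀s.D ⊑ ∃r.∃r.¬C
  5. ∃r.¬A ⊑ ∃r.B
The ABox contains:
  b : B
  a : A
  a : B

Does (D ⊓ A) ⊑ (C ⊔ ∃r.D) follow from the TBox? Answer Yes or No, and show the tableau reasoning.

1. (D ⊓ A) ⊑ (C ⊔ ∃r.D)  ⇔  ((D ⊓ A) ⊓ (¬C ⊓ ∀r.¬D)) unsat w.r.t. T
   all branches close; clash {D, ¬D} at an ∃-successor
2. Hence (D ⊓ A) ⊑ (C ⊔ ∃r.D): entailed.

Yes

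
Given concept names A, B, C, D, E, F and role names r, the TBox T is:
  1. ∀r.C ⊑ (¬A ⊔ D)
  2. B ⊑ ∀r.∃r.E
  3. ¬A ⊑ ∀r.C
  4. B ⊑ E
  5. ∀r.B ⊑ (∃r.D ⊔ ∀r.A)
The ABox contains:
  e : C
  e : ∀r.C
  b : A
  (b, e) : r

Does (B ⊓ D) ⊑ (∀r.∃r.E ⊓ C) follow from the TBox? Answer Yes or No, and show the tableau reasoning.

1. (B ⊓ D) ⊑ (∀r.∃r.E ⊓ C)  ⇔  ((B ⊓ D) ⊓ (∃r.∀r.¬E ⊔ ¬C)) unsat w.r.t. T
   apply at x₀: B⊑∀r.∃r.E; B⊑E
   open: L(x₀) ⊇ {A, B, D, E, ¬C, …} (+ ∃-successors)
2. Hence (B ⊓ D) ⊑ (∀r.∃r.E ⊓ C): not entailed.

No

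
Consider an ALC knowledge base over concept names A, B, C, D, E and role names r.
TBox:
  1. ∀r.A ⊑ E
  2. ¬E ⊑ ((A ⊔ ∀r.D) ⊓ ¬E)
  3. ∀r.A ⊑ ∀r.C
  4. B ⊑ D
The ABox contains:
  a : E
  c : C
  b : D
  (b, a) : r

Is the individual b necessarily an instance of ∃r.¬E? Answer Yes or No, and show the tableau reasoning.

No

1. b : ∃r.¬E?  L(b) = {D} ∪ {∀r.E}
   open: L(b) ⊇ {D, E, ∀r.E, ∃r.¬A} (+ ∃-successors) — b ∉ ∃r.¬E possible
2. Hence b : ∃r.¬E: not entailed.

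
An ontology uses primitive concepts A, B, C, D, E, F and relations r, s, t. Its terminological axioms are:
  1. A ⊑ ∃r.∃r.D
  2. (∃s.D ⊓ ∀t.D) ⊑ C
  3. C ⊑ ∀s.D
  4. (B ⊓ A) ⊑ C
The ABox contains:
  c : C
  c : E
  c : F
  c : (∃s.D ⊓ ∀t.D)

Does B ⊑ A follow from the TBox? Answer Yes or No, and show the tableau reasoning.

No

1. B ⊑ A  ⇔  (B ⊓ ¬A) unsat w.r.t. T
   open: L(x₀) ⊇ {B, ¬A, ¬C, ∀s.¬D}
2. Hence B ⊑ A: not entailed.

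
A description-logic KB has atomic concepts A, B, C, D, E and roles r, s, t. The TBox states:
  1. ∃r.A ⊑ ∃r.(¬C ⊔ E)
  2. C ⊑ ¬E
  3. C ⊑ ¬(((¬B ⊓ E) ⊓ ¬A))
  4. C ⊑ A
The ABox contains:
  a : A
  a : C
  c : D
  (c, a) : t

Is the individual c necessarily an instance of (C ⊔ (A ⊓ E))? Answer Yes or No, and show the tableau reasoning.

1. c : (C ⊔ (A ⊓ E))?  L(c) = {D} ∪ {(¬C ⊓ (¬A ⊔ ¬E))}
   open: L(c) ⊇ {D, ¬A, ¬C, ∀r.¬A} — c ∉ (C ⊔ (A ⊓ E)) possible
2. Hence c : (C ⊔ (A ⊓ E)): not entailed.

No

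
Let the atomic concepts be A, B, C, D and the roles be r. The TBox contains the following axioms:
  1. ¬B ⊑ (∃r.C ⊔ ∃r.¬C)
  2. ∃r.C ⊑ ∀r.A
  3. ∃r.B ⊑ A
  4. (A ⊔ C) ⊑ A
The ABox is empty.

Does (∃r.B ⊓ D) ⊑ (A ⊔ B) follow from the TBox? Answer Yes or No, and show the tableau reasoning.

Yes

1. (∃r.B ⊓ D) ⊑ (A ⊔ B)  ⇔  ((∃r.B ⊓ D) ⊓ (¬A ⊓ ¬B)) unsat w.r.t. T
   all branches close; clash {A, ¬A} at x₀
2. Hence (∃r.B ⊓ D) ⊑ (A ⊔ B): entailed.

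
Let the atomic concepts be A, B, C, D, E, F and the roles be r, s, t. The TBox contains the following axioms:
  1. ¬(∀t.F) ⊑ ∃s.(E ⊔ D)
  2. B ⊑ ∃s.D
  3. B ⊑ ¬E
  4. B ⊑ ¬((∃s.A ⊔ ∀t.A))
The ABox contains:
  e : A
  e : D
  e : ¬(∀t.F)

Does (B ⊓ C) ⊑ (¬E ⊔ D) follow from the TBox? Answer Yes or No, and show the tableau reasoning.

1. (B ⊓ C) ⊑ (¬E ⊔ D)  ⇔  ((B ⊓ C) ⊓ (E ⊓ ¬D)) unsat w.r.t. T
   all branches close; clash {E, ¬E} at x₀
2. Hence (B ⊓ C) ⊑ (¬E ⊔ D): entailed.

Yes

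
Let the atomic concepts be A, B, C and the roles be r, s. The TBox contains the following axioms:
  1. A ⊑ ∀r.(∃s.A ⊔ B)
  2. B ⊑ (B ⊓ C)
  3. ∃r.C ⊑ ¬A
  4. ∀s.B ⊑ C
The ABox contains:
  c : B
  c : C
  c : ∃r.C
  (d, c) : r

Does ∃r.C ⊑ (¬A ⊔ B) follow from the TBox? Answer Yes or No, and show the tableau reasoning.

1. ∃r.C ⊑ (¬A ⊔ B)  ⇔  (∃r.C ⊓ (A ⊓ ¬B)) unsat w.r.t. T
   all branches close; clash {A, ¬A} at x₀
2. Hence ∃r.C ⊑ (¬A ⊔ B): entailed.

Yes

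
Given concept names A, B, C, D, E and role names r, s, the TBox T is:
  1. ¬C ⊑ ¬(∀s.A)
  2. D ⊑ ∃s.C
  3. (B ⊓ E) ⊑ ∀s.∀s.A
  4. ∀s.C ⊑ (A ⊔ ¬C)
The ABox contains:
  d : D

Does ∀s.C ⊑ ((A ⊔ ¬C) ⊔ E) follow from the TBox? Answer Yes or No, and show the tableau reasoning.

1. ∀s.C ⊑ ((A ⊔ ¬C) ⊔ E)  ⇔  (∀s.C ⊓ ((¬A ⊓ C) ⊓ ¬E)) unsat w.r.t. T
   all branches close; clash {C, ¬C} at x₀
2. Hence ∀s.C ⊑ ((A ⊔ ¬C) ⊔ E): entailed.

Yes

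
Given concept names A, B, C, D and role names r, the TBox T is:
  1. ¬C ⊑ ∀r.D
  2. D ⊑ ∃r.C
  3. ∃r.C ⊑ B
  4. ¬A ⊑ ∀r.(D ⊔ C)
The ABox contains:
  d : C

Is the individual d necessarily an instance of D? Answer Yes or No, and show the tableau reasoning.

No

1. d : D?  L(d) = {C} ∪ {¬D}
   open: L(d) ⊇ {A, C, ¬D, ∀r.¬C} — d ∉ D possible
2. Hence d : D: not entailed.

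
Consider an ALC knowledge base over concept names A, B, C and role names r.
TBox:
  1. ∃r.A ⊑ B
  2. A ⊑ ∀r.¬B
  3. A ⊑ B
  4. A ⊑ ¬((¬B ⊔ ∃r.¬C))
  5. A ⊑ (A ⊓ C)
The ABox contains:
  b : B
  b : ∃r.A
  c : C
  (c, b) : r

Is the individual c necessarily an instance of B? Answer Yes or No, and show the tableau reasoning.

1. c : B?  L(c) = {C} ∪ {¬B}
   open: L(c) ⊇ {C, ¬A, ¬B, ∀r.¬A} — c ∉ B possible
2. Hence c : B: not entailed.

No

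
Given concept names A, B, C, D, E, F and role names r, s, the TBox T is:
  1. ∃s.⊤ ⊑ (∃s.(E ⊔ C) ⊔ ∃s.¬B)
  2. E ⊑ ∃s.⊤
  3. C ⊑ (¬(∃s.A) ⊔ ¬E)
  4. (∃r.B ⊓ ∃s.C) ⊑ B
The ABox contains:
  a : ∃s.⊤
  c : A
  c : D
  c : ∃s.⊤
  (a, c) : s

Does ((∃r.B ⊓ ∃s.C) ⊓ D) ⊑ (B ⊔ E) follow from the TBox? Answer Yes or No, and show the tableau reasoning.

1. ((∃r.B ⊓ ∃s.C) ⊓ D) ⊑ (B ⊔ E)  ⇔  (((∃r.B ⊓ ∃s.C) ⊓ D) ⊓ (¬B ⊓ ¬E)) unsat w.r.t. T
   all branches close; clash {B, ¬B} at x₀
2. Hence ((∃r.B ⊓ ∃s.C) ⊓ D) ⊑ (B ⊔ E): entailed.

Yes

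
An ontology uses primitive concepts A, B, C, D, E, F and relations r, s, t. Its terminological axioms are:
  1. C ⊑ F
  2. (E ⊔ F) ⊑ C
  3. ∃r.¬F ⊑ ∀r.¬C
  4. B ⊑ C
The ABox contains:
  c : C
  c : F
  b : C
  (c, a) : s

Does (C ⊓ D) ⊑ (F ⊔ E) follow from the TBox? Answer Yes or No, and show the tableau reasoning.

1. (C ⊓ D) ⊑ (F ⊔ E)  ⇔  ((C ⊓ D) ⊓ (¬F ⊓ ¬E)) unsat w.r.t. T
   all branches close; clash {F, ¬F} at x₀
2. Hence (C ⊓ D) ⊑ (F ⊔ E): entailed.

Yes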